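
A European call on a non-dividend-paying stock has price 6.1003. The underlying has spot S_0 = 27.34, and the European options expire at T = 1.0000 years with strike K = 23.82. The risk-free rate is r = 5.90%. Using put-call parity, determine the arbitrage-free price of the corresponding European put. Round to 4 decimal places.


Put-call parity: C - P = S_0 * exp(-qT) - K * exp(-rT).
S_0 * exp(-qT) = 27.3400 * 1.00000000 = 27.34000000
K * exp(-rT) = 23.8200 * 0.94270677 = 22.45527524
P = C - S*exp(-qT) + K*exp(-rT)
P = 6.1003 - 27.34000000 + 22.45527524 = 1.2156

Answer: Put price = 1.2156


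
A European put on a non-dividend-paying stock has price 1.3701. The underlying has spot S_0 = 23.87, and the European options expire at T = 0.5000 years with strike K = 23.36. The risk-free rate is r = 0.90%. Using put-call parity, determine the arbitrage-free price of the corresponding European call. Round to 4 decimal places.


Answer: Call price = 1.9850

Derivation:
Put-call parity: C - P = S_0 * exp(-qT) - K * exp(-rT).
S_0 * exp(-qT) = 23.8700 * 1.00000000 = 23.87000000
K * exp(-rT) = 23.3600 * 0.99551011 = 23.25511617
C = P + S*exp(-qT) - K*exp(-rT)
C = 1.3701 + 23.87000000 - 23.25511617 = 1.9850


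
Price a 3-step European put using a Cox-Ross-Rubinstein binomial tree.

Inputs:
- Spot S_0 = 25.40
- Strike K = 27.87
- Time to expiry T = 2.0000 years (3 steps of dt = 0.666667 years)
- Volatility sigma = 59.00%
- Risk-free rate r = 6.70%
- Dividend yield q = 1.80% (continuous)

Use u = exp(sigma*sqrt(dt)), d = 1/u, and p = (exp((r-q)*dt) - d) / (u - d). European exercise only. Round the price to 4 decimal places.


Answer: Price = V(0,0) = 8.3701

Derivation:
dt = T/N = 0.666667
u = exp(sigma*sqrt(dt)) = 1.618877; d = 1/u = 0.617712
p = (exp((r-q)*dt) - d) / (u - d) = 0.415010
Discount per step: exp(-r*dt) = 0.956316
Stock lattice S(k, i) with i counting down-moves:
  k=0: S(0,0) = 25.4000
  k=1: S(1,0) = 41.1195; S(1,1) = 15.6899
  k=2: S(2,0) = 66.5674; S(2,1) = 25.4000; S(2,2) = 9.6918
  k=3: S(3,0) = 107.7645; S(3,1) = 41.1195; S(3,2) = 15.6899; S(3,3) = 5.9868
Terminal payoffs V(N, i) = max(K - S_T, 0):
  V(3,0) = 0.000000; V(3,1) = 0.000000; V(3,2) = 12.180116; V(3,3) = 21.883241
Backward induction: V(k, i) = exp(-r*dt) * [p * V(k+1, i) + (1-p) * V(k+1, i+1)].
  V(2,0) = exp(-r*dt) * [p*0.000000 + (1-p)*0.000000] = 0.000000
  V(2,1) = exp(-r*dt) * [p*0.000000 + (1-p)*12.180116] = 6.813983
  V(2,2) = exp(-r*dt) * [p*12.180116 + (1-p)*21.883241] = 17.076310
  V(1,0) = exp(-r*dt) * [p*0.000000 + (1-p)*6.813983] = 3.811981
  V(1,1) = exp(-r*dt) * [p*6.813983 + (1-p)*17.076310] = 12.257428
  V(0,0) = exp(-r*dt) * [p*3.811981 + (1-p)*12.257428] = 8.370138


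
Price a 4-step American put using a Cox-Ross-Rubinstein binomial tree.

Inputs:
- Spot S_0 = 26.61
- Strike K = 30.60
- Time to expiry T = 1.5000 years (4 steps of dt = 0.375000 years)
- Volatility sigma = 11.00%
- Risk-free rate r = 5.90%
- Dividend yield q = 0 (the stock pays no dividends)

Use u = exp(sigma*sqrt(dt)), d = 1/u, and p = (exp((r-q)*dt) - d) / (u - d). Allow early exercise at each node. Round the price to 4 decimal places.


dt = T/N = 0.375000
u = exp(sigma*sqrt(dt)) = 1.069682; d = 1/u = 0.934858
p = (exp((r-q)*dt) - d) / (u - d) = 0.649098
Discount per step: exp(-r*dt) = 0.978118
Stock lattice S(k, i) with i counting down-moves:
  k=0: S(0,0) = 26.6100
  k=1: S(1,0) = 28.4642; S(1,1) = 24.8766
  k=2: S(2,0) = 30.4477; S(2,1) = 26.6100; S(2,2) = 23.2560
  k=3: S(3,0) = 32.5693; S(3,1) = 28.4642; S(3,2) = 24.8766; S(3,3) = 21.7411
  k=4: S(4,0) = 34.8388; S(4,1) = 30.4477; S(4,2) = 26.6100; S(4,3) = 23.2560; S(4,4) = 20.3248
Terminal payoffs V(N, i) = max(K - S_T, 0):
  V(4,0) = 0.000000; V(4,1) = 0.152344; V(4,2) = 3.990000; V(4,3) = 7.343954; V(4,4) = 10.275172
Backward induction: V(k, i) = exp(-r*dt) * [p * V(k+1, i) + (1-p) * V(k+1, i+1)]; then take max(V_cont, immediate exercise) for American.
  V(3,0) = exp(-r*dt) * [p*0.000000 + (1-p)*0.152344] = 0.052288; exercise = 0.000000; V(3,0) = max -> 0.052288
  V(3,1) = exp(-r*dt) * [p*0.152344 + (1-p)*3.990000] = 1.466184; exercise = 2.135775; V(3,1) = max -> 2.135775
  V(3,2) = exp(-r*dt) * [p*3.990000 + (1-p)*7.343954] = 5.053847; exercise = 5.723437; V(3,2) = max -> 5.723437
  V(3,3) = exp(-r*dt) * [p*7.343954 + (1-p)*10.275172] = 8.189316; exercise = 8.858906; V(3,3) = max -> 8.858906
  V(2,0) = exp(-r*dt) * [p*0.052288 + (1-p)*2.135775] = 0.766245; exercise = 0.152344; V(2,0) = max -> 0.766245
  V(2,1) = exp(-r*dt) * [p*2.135775 + (1-p)*5.723437] = 3.320410; exercise = 3.990000; V(2,1) = max -> 3.990000
  V(2,2) = exp(-r*dt) * [p*5.723437 + (1-p)*8.858906] = 6.674363; exercise = 7.343954; V(2,2) = max -> 7.343954
  V(1,0) = exp(-r*dt) * [p*0.766245 + (1-p)*3.990000] = 1.855947; exercise = 2.135775; V(1,0) = max -> 2.135775
  V(1,1) = exp(-r*dt) * [p*3.990000 + (1-p)*7.343954] = 5.053847; exercise = 5.723437; V(1,1) = max -> 5.723437
  V(0,0) = exp(-r*dt) * [p*2.135775 + (1-p)*5.723437] = 3.320410; exercise = 3.990000; V(0,0) = max -> 3.990000

Answer: Price = V(0,0) = 3.9900


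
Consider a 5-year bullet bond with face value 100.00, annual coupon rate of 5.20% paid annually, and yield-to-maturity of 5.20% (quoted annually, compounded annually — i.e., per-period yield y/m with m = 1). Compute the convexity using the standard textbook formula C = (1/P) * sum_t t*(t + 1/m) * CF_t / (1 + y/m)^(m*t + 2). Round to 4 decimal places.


Coupon per period c = face * coupon_rate / m = 5.200000
Periods per year m = 1; per-period yield y/m = 0.052000
Number of cashflows N = 5
Cashflows (t years, CF_t, discount factor 1/(1+y/m)^(m*t), PV):
  t = 1.0000: CF_t = 5.200000, DF = 0.950570, PV = 4.942966
  t = 2.0000: CF_t = 5.200000, DF = 0.903584, PV = 4.698637
  t = 3.0000: CF_t = 5.200000, DF = 0.858920, PV = 4.466385
  t = 4.0000: CF_t = 5.200000, DF = 0.816464, PV = 4.245613
  t = 5.0000: CF_t = 105.200000, DF = 0.776106, PV = 81.646400
Price P = sum_t PV_t = 100.000000
Convexity numerator sum_t t*(t + 1/m) * CF_t / (1+y/m)^(m*t + 2):
  t = 1.0000: term = 8.932769
  t = 2.0000: term = 25.473677
  t = 3.0000: term = 48.429043
  t = 4.0000: term = 76.725354
  t = 5.0000: term = 2213.231363
Convexity = (1/P) * sum = 2372.792206 / 100.000000 = 23.727922

Answer: Convexity = 23.7279


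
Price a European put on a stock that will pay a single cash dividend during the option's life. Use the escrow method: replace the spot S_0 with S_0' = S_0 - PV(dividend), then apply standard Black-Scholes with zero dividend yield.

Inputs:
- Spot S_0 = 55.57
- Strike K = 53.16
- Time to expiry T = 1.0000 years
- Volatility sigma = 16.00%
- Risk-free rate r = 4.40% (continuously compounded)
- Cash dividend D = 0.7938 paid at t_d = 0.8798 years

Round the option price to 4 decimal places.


Answer: Price = 1.7596

Derivation:
PV(D) = D * exp(-r * t_d) = 0.7938 * 0.96202850 = 0.76365823
S_0' = S_0 - PV(D) = 55.5700 - 0.76365823 = 54.80634177
d1 = (ln(S_0'/K) + (r + sigma^2/2)*T) / (sigma*sqrt(T)) = 0.54562300
d2 = d1 - sigma*sqrt(T) = 0.38562300
exp(-rT) = 0.95695396
N(-d1) = 0.29266256; N(-d2) = 0.34988795
P = K * exp(-rT) * N(-d2) - S_0' * N(-d1) = 53.1600 * 0.95695396 * 0.34988795 - 54.80634177 * 0.29266256 = 1.7596


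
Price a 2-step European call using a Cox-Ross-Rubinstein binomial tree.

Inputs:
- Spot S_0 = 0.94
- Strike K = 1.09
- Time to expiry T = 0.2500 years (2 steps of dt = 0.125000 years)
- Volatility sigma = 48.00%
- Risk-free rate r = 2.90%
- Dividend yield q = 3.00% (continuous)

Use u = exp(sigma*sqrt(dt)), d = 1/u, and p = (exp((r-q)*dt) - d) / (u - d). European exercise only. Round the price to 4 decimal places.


Answer: Price = V(0,0) = 0.0477

Derivation:
dt = T/N = 0.125000
u = exp(sigma*sqrt(dt)) = 1.184956; d = 1/u = 0.843913
p = (exp((r-q)*dt) - d) / (u - d) = 0.457309
Discount per step: exp(-r*dt) = 0.996382
Stock lattice S(k, i) with i counting down-moves:
  k=0: S(0,0) = 0.9400
  k=1: S(1,0) = 1.1139; S(1,1) = 0.7933
  k=2: S(2,0) = 1.3199; S(2,1) = 0.9400; S(2,2) = 0.6695
Terminal payoffs V(N, i) = max(S_T - K, 0):
  V(2,0) = 0.229873; V(2,1) = 0.000000; V(2,2) = 0.000000
Backward induction: V(k, i) = exp(-r*dt) * [p * V(k+1, i) + (1-p) * V(k+1, i+1)].
  V(1,0) = exp(-r*dt) * [p*0.229873 + (1-p)*0.000000] = 0.104743
  V(1,1) = exp(-r*dt) * [p*0.000000 + (1-p)*0.000000] = 0.000000
  V(0,0) = exp(-r*dt) * [p*0.104743 + (1-p)*0.000000] = 0.047726


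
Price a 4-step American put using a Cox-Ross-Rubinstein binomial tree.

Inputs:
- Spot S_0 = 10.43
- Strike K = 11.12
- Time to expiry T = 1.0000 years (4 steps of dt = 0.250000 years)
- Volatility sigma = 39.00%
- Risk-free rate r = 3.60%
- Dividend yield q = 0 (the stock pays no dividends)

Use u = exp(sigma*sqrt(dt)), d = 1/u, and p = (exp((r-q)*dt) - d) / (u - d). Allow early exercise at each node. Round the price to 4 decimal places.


dt = T/N = 0.250000
u = exp(sigma*sqrt(dt)) = 1.215311; d = 1/u = 0.822835
p = (exp((r-q)*dt) - d) / (u - d) = 0.474439
Discount per step: exp(-r*dt) = 0.991040
Stock lattice S(k, i) with i counting down-moves:
  k=0: S(0,0) = 10.4300
  k=1: S(1,0) = 12.6757; S(1,1) = 8.5822
  k=2: S(2,0) = 15.4049; S(2,1) = 10.4300; S(2,2) = 7.0617
  k=3: S(3,0) = 18.7218; S(3,1) = 12.6757; S(3,2) = 8.5822; S(3,3) = 5.8106
  k=4: S(4,0) = 22.7528; S(4,1) = 15.4049; S(4,2) = 10.4300; S(4,3) = 7.0617; S(4,4) = 4.7812
Terminal payoffs V(N, i) = max(K - S_T, 0):
  V(4,0) = 0.000000; V(4,1) = 0.000000; V(4,2) = 0.690000; V(4,3) = 4.058297; V(4,4) = 6.338825
Backward induction: V(k, i) = exp(-r*dt) * [p * V(k+1, i) + (1-p) * V(k+1, i+1)]; then take max(V_cont, immediate exercise) for American.
  V(3,0) = exp(-r*dt) * [p*0.000000 + (1-p)*0.000000] = 0.000000; exercise = 0.000000; V(3,0) = max -> 0.000000
  V(3,1) = exp(-r*dt) * [p*0.000000 + (1-p)*0.690000] = 0.359388; exercise = 0.000000; V(3,1) = max -> 0.359388
  V(3,2) = exp(-r*dt) * [p*0.690000 + (1-p)*4.058297] = 2.438204; exercise = 2.537835; V(3,2) = max -> 2.537835
  V(3,3) = exp(-r*dt) * [p*4.058297 + (1-p)*6.338825] = 5.209755; exercise = 5.309386; V(3,3) = max -> 5.309386
  V(2,0) = exp(-r*dt) * [p*0.000000 + (1-p)*0.359388] = 0.187188; exercise = 0.000000; V(2,0) = max -> 0.187188
  V(2,1) = exp(-r*dt) * [p*0.359388 + (1-p)*2.537835] = 1.490817; exercise = 0.690000; V(2,1) = max -> 1.490817
  V(2,2) = exp(-r*dt) * [p*2.537835 + (1-p)*5.309386] = 3.958666; exercise = 4.058297; V(2,2) = max -> 4.058297
  V(1,0) = exp(-r*dt) * [p*0.187188 + (1-p)*1.490817] = 0.864510; exercise = 0.000000; V(1,0) = max -> 0.864510
  V(1,1) = exp(-r*dt) * [p*1.490817 + (1-p)*4.058297] = 2.814738; exercise = 2.537835; V(1,1) = max -> 2.814738
  V(0,0) = exp(-r*dt) * [p*0.864510 + (1-p)*2.814738] = 1.872545; exercise = 0.690000; V(0,0) = max -> 1.872545

Answer: Price = V(0,0) = 1.8725


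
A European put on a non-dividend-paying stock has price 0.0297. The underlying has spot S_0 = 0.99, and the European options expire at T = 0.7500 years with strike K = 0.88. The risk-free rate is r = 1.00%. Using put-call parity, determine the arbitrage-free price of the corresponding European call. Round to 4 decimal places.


Put-call parity: C - P = S_0 * exp(-qT) - K * exp(-rT).
S_0 * exp(-qT) = 0.9900 * 1.00000000 = 0.99000000
K * exp(-rT) = 0.8800 * 0.99252805 = 0.87342469
C = P + S*exp(-qT) - K*exp(-rT)
C = 0.0297 + 0.99000000 - 0.87342469 = 0.1463

Answer: Call price = 0.1463


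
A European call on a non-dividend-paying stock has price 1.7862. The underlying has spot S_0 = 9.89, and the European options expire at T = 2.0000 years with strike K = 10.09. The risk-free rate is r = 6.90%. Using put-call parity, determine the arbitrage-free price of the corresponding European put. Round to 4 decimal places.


Answer: Put price = 0.6856

Derivation:
Put-call parity: C - P = S_0 * exp(-qT) - K * exp(-rT).
S_0 * exp(-qT) = 9.8900 * 1.00000000 = 9.89000000
K * exp(-rT) = 10.0900 * 0.87109869 = 8.78938580
P = C - S*exp(-qT) + K*exp(-rT)
P = 1.7862 - 9.89000000 + 8.78938580 = 0.6856


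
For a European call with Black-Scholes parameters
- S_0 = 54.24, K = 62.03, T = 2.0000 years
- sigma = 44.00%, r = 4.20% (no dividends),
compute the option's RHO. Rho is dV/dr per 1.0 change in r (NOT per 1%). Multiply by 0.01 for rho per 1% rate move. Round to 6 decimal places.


Answer: Rho = 39.649185

Derivation:
d1 = 0.2304533392; d2 = -0.3918006282
phi(d1) = 0.3884880364; exp(-qT) = 1.0000000000; exp(-rT) = 0.9194312561
N(d2) = 0.3476027654
Rho = K*T*exp(-rT)*N(d2) = 62.0300 * 2.0000 * 0.9194312561 * 0.3476027654 = 39.649185


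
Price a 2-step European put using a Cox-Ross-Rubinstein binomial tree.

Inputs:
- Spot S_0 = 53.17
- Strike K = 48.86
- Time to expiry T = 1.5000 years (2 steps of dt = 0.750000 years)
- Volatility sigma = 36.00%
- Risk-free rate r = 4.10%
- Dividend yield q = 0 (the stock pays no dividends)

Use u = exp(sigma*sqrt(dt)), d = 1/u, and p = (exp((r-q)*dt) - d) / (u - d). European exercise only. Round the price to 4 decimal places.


Answer: Price = V(0,0) = 5.3379

Derivation:
dt = T/N = 0.750000
u = exp(sigma*sqrt(dt)) = 1.365839; d = 1/u = 0.732151
p = (exp((r-q)*dt) - d) / (u - d) = 0.471962
Discount per step: exp(-r*dt) = 0.969718
Stock lattice S(k, i) with i counting down-moves:
  k=0: S(0,0) = 53.1700
  k=1: S(1,0) = 72.6217; S(1,1) = 38.9284
  k=2: S(2,0) = 99.1895; S(2,1) = 53.1700; S(2,2) = 28.5015
Terminal payoffs V(N, i) = max(K - S_T, 0):
  V(2,0) = 0.000000; V(2,1) = 0.000000; V(2,2) = 20.358519
Backward induction: V(k, i) = exp(-r*dt) * [p * V(k+1, i) + (1-p) * V(k+1, i+1)].
  V(1,0) = exp(-r*dt) * [p*0.000000 + (1-p)*0.000000] = 0.000000
  V(1,1) = exp(-r*dt) * [p*0.000000 + (1-p)*20.358519] = 10.424535
  V(0,0) = exp(-r*dt) * [p*0.000000 + (1-p)*10.424535] = 5.337860


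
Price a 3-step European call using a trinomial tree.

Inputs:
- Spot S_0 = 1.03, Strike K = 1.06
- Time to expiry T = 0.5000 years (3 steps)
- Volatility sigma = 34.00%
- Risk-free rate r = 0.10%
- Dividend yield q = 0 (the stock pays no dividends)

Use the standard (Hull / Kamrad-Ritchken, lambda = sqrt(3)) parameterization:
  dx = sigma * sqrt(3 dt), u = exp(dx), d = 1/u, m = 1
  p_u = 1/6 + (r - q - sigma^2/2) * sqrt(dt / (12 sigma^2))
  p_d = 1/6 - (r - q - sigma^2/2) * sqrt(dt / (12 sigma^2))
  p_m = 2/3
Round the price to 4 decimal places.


Answer: Price = V(0,0) = 0.0815

Derivation:
dt = T/N = 0.166667; dx = sigma*sqrt(3*dt) = 0.240416
u = exp(dx) = 1.271778; d = 1/u = 0.786300
p_u = 0.146979, p_m = 0.666667, p_d = 0.186355
Discount per step: exp(-r*dt) = 0.999833
Stock lattice S(k, j) with j the centered position index:
  k=0: S(0,+0) = 1.0300
  k=1: S(1,-1) = 0.8099; S(1,+0) = 1.0300; S(1,+1) = 1.3099
  k=2: S(2,-2) = 0.6368; S(2,-1) = 0.8099; S(2,+0) = 1.0300; S(2,+1) = 1.3099; S(2,+2) = 1.6659
  k=3: S(3,-3) = 0.5007; S(3,-2) = 0.6368; S(3,-1) = 0.8099; S(3,+0) = 1.0300; S(3,+1) = 1.3099; S(3,+2) = 1.6659; S(3,+3) = 2.1187
Terminal payoffs V(N, j) = max(S_T - K, 0):
  V(3,-3) = 0.000000; V(3,-2) = 0.000000; V(3,-1) = 0.000000; V(3,+0) = 0.000000; V(3,+1) = 0.249932; V(3,+2) = 0.605943; V(3,+3) = 1.058711
Backward induction: V(k, j) = exp(-r*dt) * [p_u * V(k+1, j+1) + p_m * V(k+1, j) + p_d * V(k+1, j-1)]
  V(2,-2) = exp(-r*dt) * [p_u*0.000000 + p_m*0.000000 + p_d*0.000000] = 0.000000
  V(2,-1) = exp(-r*dt) * [p_u*0.000000 + p_m*0.000000 + p_d*0.000000] = 0.000000
  V(2,+0) = exp(-r*dt) * [p_u*0.249932 + p_m*0.000000 + p_d*0.000000] = 0.036729
  V(2,+1) = exp(-r*dt) * [p_u*0.605943 + p_m*0.249932 + p_d*0.000000] = 0.255639
  V(2,+2) = exp(-r*dt) * [p_u*1.058711 + p_m*0.605943 + p_d*0.249932] = 0.606045
  V(1,-1) = exp(-r*dt) * [p_u*0.036729 + p_m*0.000000 + p_d*0.000000] = 0.005397
  V(1,+0) = exp(-r*dt) * [p_u*0.255639 + p_m*0.036729 + p_d*0.000000] = 0.062049
  V(1,+1) = exp(-r*dt) * [p_u*0.606045 + p_m*0.255639 + p_d*0.036729] = 0.266302
  V(0,+0) = exp(-r*dt) * [p_u*0.266302 + p_m*0.062049 + p_d*0.005397] = 0.081499


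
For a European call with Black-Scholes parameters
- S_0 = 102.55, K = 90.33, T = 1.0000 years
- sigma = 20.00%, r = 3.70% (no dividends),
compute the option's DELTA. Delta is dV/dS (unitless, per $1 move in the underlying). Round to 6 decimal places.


Answer: Delta = 0.821058

Derivation:
d1 = 0.9194042668; d2 = 0.7194042668
phi(d1) = 0.2614294985; exp(-qT) = 1.0000000000; exp(-rT) = 0.9636761353
N(d1) = 0.8210579208
Delta = exp(-qT) * N(d1) = 1.0000000000 * 0.8210579208 = 0.821058


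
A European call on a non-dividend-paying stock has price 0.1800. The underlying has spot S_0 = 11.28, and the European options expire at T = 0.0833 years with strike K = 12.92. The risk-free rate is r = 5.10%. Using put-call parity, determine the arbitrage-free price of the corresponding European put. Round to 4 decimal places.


Answer: Put price = 1.7652

Derivation:
Put-call parity: C - P = S_0 * exp(-qT) - K * exp(-rT).
S_0 * exp(-qT) = 11.2800 * 1.00000000 = 11.28000000
K * exp(-rT) = 12.9200 * 0.99576071 = 12.86522839
P = C - S*exp(-qT) + K*exp(-rT)
P = 0.1800 - 11.28000000 + 12.86522839 = 1.7652


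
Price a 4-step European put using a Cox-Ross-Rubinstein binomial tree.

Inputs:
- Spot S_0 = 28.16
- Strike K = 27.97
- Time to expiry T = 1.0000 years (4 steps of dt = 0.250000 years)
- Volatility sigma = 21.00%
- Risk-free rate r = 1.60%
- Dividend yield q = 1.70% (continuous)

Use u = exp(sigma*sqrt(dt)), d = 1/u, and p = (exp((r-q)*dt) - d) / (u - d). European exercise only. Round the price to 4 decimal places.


dt = T/N = 0.250000
u = exp(sigma*sqrt(dt)) = 1.110711; d = 1/u = 0.900325
p = (exp((r-q)*dt) - d) / (u - d) = 0.472586
Discount per step: exp(-r*dt) = 0.996008
Stock lattice S(k, i) with i counting down-moves:
  k=0: S(0,0) = 28.1600
  k=1: S(1,0) = 31.2776; S(1,1) = 25.3531
  k=2: S(2,0) = 34.7404; S(2,1) = 28.1600; S(2,2) = 22.8261
  k=3: S(3,0) = 38.5865; S(3,1) = 31.2776; S(3,2) = 25.3531; S(3,3) = 20.5509
  k=4: S(4,0) = 42.8584; S(4,1) = 34.7404; S(4,2) = 28.1600; S(4,3) = 22.8261; S(4,4) = 18.5024
Terminal payoffs V(N, i) = max(K - S_T, 0):
  V(4,0) = 0.000000; V(4,1) = 0.000000; V(4,2) = 0.000000; V(4,3) = 5.143948; V(4,4) = 9.467562
Backward induction: V(k, i) = exp(-r*dt) * [p * V(k+1, i) + (1-p) * V(k+1, i+1)].
  V(3,0) = exp(-r*dt) * [p*0.000000 + (1-p)*0.000000] = 0.000000
  V(3,1) = exp(-r*dt) * [p*0.000000 + (1-p)*0.000000] = 0.000000
  V(3,2) = exp(-r*dt) * [p*0.000000 + (1-p)*5.143948] = 2.702160
  V(3,3) = exp(-r*dt) * [p*5.143948 + (1-p)*9.467562] = 7.394645
  V(2,0) = exp(-r*dt) * [p*0.000000 + (1-p)*0.000000] = 0.000000
  V(2,1) = exp(-r*dt) * [p*0.000000 + (1-p)*2.702160] = 1.419468
  V(2,2) = exp(-r*dt) * [p*2.702160 + (1-p)*7.394645] = 5.156375
  V(1,0) = exp(-r*dt) * [p*0.000000 + (1-p)*1.419468] = 0.745659
  V(1,1) = exp(-r*dt) * [p*1.419468 + (1-p)*5.156375] = 3.376831
  V(0,0) = exp(-r*dt) * [p*0.745659 + (1-p)*3.376831] = 2.124860

Answer: Price = V(0,0) = 2.1249


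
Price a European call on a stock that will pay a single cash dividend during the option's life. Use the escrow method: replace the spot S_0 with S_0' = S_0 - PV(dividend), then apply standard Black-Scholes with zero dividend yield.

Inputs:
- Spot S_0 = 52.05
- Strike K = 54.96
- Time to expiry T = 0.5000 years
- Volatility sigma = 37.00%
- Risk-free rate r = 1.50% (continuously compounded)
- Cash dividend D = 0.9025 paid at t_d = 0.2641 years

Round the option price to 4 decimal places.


Answer: Price = 3.9658

Derivation:
PV(D) = D * exp(-r * t_d) = 0.9025 * 0.99604634 = 0.89893182
S_0' = S_0 - PV(D) = 52.0500 - 0.89893182 = 51.15106818
d1 = (ln(S_0'/K) + (r + sigma^2/2)*T) / (sigma*sqrt(T)) = -0.11503776
d2 = d1 - sigma*sqrt(T) = -0.37666727
exp(-rT) = 0.99252805
N(d1) = 0.45420760; N(d2) = 0.35321045
C = S_0' * N(d1) - K * exp(-rT) * N(d2) = 51.15106818 * 0.45420760 - 54.9600 * 0.99252805 * 0.35321045 = 3.9658


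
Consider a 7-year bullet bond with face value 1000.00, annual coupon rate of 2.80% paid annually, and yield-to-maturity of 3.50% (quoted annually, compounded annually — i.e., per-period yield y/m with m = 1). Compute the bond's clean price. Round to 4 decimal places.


Coupon per period c = face * coupon_rate / m = 28.000000
Periods per year m = 1; per-period yield y/m = 0.035000
Number of cashflows N = 7
Cashflows (t years, CF_t, discount factor 1/(1+y/m)^(m*t), PV):
  t = 1.0000: CF_t = 28.000000, DF = 0.966184, PV = 27.053140
  t = 2.0000: CF_t = 28.000000, DF = 0.933511, PV = 26.138300
  t = 3.0000: CF_t = 28.000000, DF = 0.901943, PV = 25.254396
  t = 4.0000: CF_t = 28.000000, DF = 0.871442, PV = 24.400382
  t = 5.0000: CF_t = 28.000000, DF = 0.841973, PV = 23.575249
  t = 6.0000: CF_t = 28.000000, DF = 0.813501, PV = 22.778018
  t = 7.0000: CF_t = 1028.000000, DF = 0.785991, PV = 807.998708
Price P = sum_t PV_t = 957.198192

Answer: Price = 957.1982


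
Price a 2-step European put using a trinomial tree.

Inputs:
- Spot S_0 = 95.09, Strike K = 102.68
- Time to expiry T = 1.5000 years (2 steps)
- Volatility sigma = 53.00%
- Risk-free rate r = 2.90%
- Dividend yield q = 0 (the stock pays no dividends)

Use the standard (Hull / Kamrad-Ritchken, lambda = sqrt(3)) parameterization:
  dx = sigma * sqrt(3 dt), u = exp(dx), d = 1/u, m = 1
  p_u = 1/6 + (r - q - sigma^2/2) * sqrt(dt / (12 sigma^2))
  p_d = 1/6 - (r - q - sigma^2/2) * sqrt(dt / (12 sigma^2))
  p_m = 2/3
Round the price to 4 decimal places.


dt = T/N = 0.750000; dx = sigma*sqrt(3*dt) = 0.795000
u = exp(dx) = 2.214441; d = 1/u = 0.451581
p_u = 0.114096, p_m = 0.666667, p_d = 0.219237
Discount per step: exp(-r*dt) = 0.978485
Stock lattice S(k, j) with j the centered position index:
  k=0: S(0,+0) = 95.0900
  k=1: S(1,-1) = 42.9409; S(1,+0) = 95.0900; S(1,+1) = 210.5712
  k=2: S(2,-2) = 19.3913; S(2,-1) = 42.9409; S(2,+0) = 95.0900; S(2,+1) = 210.5712; S(2,+2) = 466.2975
Terminal payoffs V(N, j) = max(K - S_T, 0):
  V(2,-2) = 83.288714; V(2,-1) = 59.739140; V(2,+0) = 7.590000; V(2,+1) = 0.000000; V(2,+2) = 0.000000
Backward induction: V(k, j) = exp(-r*dt) * [p_u * V(k+1, j+1) + p_m * V(k+1, j) + p_d * V(k+1, j-1)]
  V(1,-1) = exp(-r*dt) * [p_u*7.590000 + p_m*59.739140 + p_d*83.288714] = 57.683720
  V(1,+0) = exp(-r*dt) * [p_u*0.000000 + p_m*7.590000 + p_d*59.739140] = 17.766403
  V(1,+1) = exp(-r*dt) * [p_u*0.000000 + p_m*0.000000 + p_d*7.590000] = 1.628211
  V(0,+0) = exp(-r*dt) * [p_u*1.628211 + p_m*17.766403 + p_d*57.683720] = 24.145552

Answer: Price = V(0,0) = 24.1456


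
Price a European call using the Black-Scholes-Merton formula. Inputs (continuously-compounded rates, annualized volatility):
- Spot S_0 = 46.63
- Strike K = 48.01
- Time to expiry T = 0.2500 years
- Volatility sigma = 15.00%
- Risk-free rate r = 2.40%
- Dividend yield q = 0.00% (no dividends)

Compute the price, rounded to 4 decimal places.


d1 = (ln(S/K) + (r - q + 0.5*sigma^2) * T) / (sigma * sqrt(T)) = -0.27136949
d2 = d1 - sigma * sqrt(T) = -0.34636949
exp(-rT) = 0.99401796; exp(-qT) = 1.00000000
C = S_0 * exp(-qT) * N(d1) - K * exp(-rT) * N(d2)
N(d1) = 0.39305343; N(d2) = 0.36453253
C = 46.6300 * 1.00000000 * 0.39305343 - 48.0100 * 0.99401796 * 0.36453253 = 0.9316

Answer: Price = 0.9316


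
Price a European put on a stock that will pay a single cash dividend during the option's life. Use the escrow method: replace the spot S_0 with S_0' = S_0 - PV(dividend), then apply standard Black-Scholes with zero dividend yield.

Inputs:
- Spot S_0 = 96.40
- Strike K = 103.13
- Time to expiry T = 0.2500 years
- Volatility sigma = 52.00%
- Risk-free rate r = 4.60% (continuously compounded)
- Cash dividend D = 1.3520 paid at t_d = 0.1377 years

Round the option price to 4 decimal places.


Answer: Price = 14.0007

Derivation:
PV(D) = D * exp(-r * t_d) = 1.3520 * 0.99368582 = 1.34346323
S_0' = S_0 - PV(D) = 96.4000 - 1.34346323 = 95.05653677
d1 = (ln(S_0'/K) + (r + sigma^2/2)*T) / (sigma*sqrt(T)) = -0.13930188
d2 = d1 - sigma*sqrt(T) = -0.39930188
exp(-rT) = 0.98856587
N(-d1) = 0.55539420; N(-d2) = 0.65516461
P = K * exp(-rT) * N(-d2) - S_0' * N(-d1) = 103.1300 * 0.98856587 * 0.65516461 - 95.05653677 * 0.55539420 = 14.0007


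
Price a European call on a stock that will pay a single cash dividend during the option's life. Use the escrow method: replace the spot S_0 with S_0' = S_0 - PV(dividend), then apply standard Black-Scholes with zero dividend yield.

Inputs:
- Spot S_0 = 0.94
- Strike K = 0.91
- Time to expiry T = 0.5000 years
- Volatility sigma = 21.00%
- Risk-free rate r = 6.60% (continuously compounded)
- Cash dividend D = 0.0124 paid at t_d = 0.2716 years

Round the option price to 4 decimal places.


Answer: Price = 0.0805

Derivation:
PV(D) = D * exp(-r * t_d) = 0.0124 * 0.98223411 = 0.01217970
S_0' = S_0 - PV(D) = 0.9400 - 0.01217970 = 0.92782030
d1 = (ln(S_0'/K) + (r + sigma^2/2)*T) / (sigma*sqrt(T)) = 0.42708219
d2 = d1 - sigma*sqrt(T) = 0.27858976
exp(-rT) = 0.96753856
N(d1) = 0.66534027; N(d2) = 0.60972016
C = S_0' * N(d1) - K * exp(-rT) * N(d2) = 0.92782030 * 0.66534027 - 0.9100 * 0.96753856 * 0.60972016 = 0.0805


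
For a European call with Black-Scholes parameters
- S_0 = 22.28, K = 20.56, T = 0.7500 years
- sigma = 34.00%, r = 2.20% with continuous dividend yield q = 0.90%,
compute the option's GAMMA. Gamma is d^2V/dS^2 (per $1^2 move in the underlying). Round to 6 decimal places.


d1 = 0.4531927052; d2 = 0.1587440679
phi(d1) = 0.3600075242; exp(-qT) = 0.9932727301; exp(-rT) = 0.9836353794
Gamma = exp(-qT) * phi(d1) / (S * sigma * sqrt(T)) = 0.9932727301 * 0.3600075242 / (22.2800 * 0.3400 * 0.8660254038) = 0.054507

Answer: Gamma = 0.054507


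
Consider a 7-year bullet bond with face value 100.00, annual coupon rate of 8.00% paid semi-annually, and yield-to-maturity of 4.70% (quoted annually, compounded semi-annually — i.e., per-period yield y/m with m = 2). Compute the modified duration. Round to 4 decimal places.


Coupon per period c = face * coupon_rate / m = 4.000000
Periods per year m = 2; per-period yield y/m = 0.023500
Number of cashflows N = 14
Cashflows (t years, CF_t, discount factor 1/(1+y/m)^(m*t), PV):
  t = 0.5000: CF_t = 4.000000, DF = 0.977040, PV = 3.908158
  t = 1.0000: CF_t = 4.000000, DF = 0.954606, PV = 3.818425
  t = 1.5000: CF_t = 4.000000, DF = 0.932688, PV = 3.730753
  t = 2.0000: CF_t = 4.000000, DF = 0.911273, PV = 3.645093
  t = 2.5000: CF_t = 4.000000, DF = 0.890350, PV = 3.561400
  t = 3.0000: CF_t = 4.000000, DF = 0.869907, PV = 3.479629
  t = 3.5000: CF_t = 4.000000, DF = 0.849934, PV = 3.399735
  t = 4.0000: CF_t = 4.000000, DF = 0.830419, PV = 3.321676
  t = 4.5000: CF_t = 4.000000, DF = 0.811352, PV = 3.245408
  t = 5.0000: CF_t = 4.000000, DF = 0.792723, PV = 3.170893
  t = 5.5000: CF_t = 4.000000, DF = 0.774522, PV = 3.098087
  t = 6.0000: CF_t = 4.000000, DF = 0.756739, PV = 3.026954
  t = 6.5000: CF_t = 4.000000, DF = 0.739363, PV = 2.957454
  t = 7.0000: CF_t = 104.000000, DF = 0.722387, PV = 75.128286
Price P = sum_t PV_t = 119.491951
First compute Macaulay numerator sum_t t * PV_t:
  t * PV_t at t = 0.5000: 1.954079
  t * PV_t at t = 1.0000: 3.818425
  t * PV_t at t = 1.5000: 5.596129
  t * PV_t at t = 2.0000: 7.290186
  t * PV_t at t = 2.5000: 8.903500
  t * PV_t at t = 3.0000: 10.438886
  t * PV_t at t = 3.5000: 11.899072
  t * PV_t at t = 4.0000: 13.286702
  t * PV_t at t = 4.5000: 14.604338
  t * PV_t at t = 5.0000: 15.854463
  t * PV_t at t = 5.5000: 17.039481
  t * PV_t at t = 6.0000: 18.161724
  t * PV_t at t = 6.5000: 19.223450
  t * PV_t at t = 7.0000: 525.898003
Macaulay duration D = 673.968439 / 119.491951 = 5.640283
Modified duration = D / (1 + y/m) = 5.640283 / (1 + 0.023500) = 5.510780

Answer: Modified duration = 5.5108


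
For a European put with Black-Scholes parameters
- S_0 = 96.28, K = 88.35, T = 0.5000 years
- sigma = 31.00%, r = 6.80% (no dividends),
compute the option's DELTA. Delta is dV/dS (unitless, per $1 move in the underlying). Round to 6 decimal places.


d1 = 0.6568310974; d2 = 0.4376279952
phi(d1) = 0.3215339705; exp(-qT) = 1.0000000000; exp(-rT) = 0.9665715046
N(-d1) = 0.2556447631
Delta = -exp(-qT) * N(-d1) = -1.0000000000 * 0.2556447631 = -0.255645

Answer: Delta = -0.255645


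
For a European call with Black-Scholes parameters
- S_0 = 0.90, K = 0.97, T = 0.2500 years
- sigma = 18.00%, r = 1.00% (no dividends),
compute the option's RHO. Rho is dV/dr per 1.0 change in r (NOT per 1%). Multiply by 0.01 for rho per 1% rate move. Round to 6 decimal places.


Answer: Rho = 0.047850

Derivation:
d1 = -0.7594589797; d2 = -0.8494589797
phi(d1) = 0.2989952763; exp(-qT) = 1.0000000000; exp(-rT) = 0.9975031224
N(d2) = 0.1978129732
Rho = K*T*exp(-rT)*N(d2) = 0.9700 * 0.2500 * 0.9975031224 * 0.1978129732 = 0.047850


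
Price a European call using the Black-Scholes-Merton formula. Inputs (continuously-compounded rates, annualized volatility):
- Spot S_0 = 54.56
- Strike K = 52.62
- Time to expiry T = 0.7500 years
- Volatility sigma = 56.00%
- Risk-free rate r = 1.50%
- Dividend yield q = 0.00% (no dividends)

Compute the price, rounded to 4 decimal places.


d1 = (ln(S/K) + (r - q + 0.5*sigma^2) * T) / (sigma * sqrt(T)) = 0.34033713
d2 = d1 - sigma * sqrt(T) = -0.14463709
exp(-rT) = 0.98881304; exp(-qT) = 1.00000000
C = S_0 * exp(-qT) * N(d1) - K * exp(-rT) * N(d2)
N(d1) = 0.63319867; N(d2) = 0.44249870
C = 54.5600 * 1.00000000 * 0.63319867 - 52.6200 * 0.98881304 * 0.44249870 = 11.5235

Answer: Price = 11.5235


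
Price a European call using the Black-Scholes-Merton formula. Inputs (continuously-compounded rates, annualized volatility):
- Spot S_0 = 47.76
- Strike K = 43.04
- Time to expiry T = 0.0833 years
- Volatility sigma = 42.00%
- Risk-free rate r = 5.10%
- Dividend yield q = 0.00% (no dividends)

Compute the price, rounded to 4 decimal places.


Answer: Price = 5.4592

Derivation:
d1 = (ln(S/K) + (r - q + 0.5*sigma^2) * T) / (sigma * sqrt(T)) = 0.95408824
d2 = d1 - sigma * sqrt(T) = 0.83286893
exp(-rT) = 0.99576071; exp(-qT) = 1.00000000
C = S_0 * exp(-qT) * N(d1) - K * exp(-rT) * N(d2)
N(d1) = 0.82998051; N(d2) = 0.79754067
C = 47.7600 * 1.00000000 * 0.82998051 - 43.0400 * 0.99576071 * 0.79754067 = 5.4592


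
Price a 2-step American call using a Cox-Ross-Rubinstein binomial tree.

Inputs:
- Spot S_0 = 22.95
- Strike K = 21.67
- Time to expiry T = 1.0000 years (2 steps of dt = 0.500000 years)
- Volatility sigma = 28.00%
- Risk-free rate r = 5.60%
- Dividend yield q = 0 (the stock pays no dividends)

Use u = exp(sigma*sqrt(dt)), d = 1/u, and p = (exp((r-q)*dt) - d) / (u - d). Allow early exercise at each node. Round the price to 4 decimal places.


dt = T/N = 0.500000
u = exp(sigma*sqrt(dt)) = 1.218950; d = 1/u = 0.820378
p = (exp((r-q)*dt) - d) / (u - d) = 0.521907
Discount per step: exp(-r*dt) = 0.972388
Stock lattice S(k, i) with i counting down-moves:
  k=0: S(0,0) = 22.9500
  k=1: S(1,0) = 27.9749; S(1,1) = 18.8277
  k=2: S(2,0) = 34.1000; S(2,1) = 22.9500; S(2,2) = 15.4458
Terminal payoffs V(N, i) = max(S_T - K, 0):
  V(2,0) = 12.430012; V(2,1) = 1.280000; V(2,2) = 0.000000
Backward induction: V(k, i) = exp(-r*dt) * [p * V(k+1, i) + (1-p) * V(k+1, i+1)]; then take max(V_cont, immediate exercise) for American.
  V(1,0) = exp(-r*dt) * [p*12.430012 + (1-p)*1.280000] = 6.903248; exercise = 6.304904; V(1,0) = max -> 6.903248
  V(1,1) = exp(-r*dt) * [p*1.280000 + (1-p)*0.000000] = 0.649595; exercise = 0.000000; V(1,1) = max -> 0.649595
  V(0,0) = exp(-r*dt) * [p*6.903248 + (1-p)*0.649595] = 3.805366; exercise = 1.280000; V(0,0) = max -> 3.805366

Answer: Price = V(0,0) = 3.8054


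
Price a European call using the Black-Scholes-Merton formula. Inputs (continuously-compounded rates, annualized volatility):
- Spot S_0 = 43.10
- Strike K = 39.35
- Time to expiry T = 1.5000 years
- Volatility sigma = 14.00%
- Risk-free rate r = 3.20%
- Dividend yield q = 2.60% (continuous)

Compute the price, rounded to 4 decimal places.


d1 = (ln(S/K) + (r - q + 0.5*sigma^2) * T) / (sigma * sqrt(T)) = 0.66910158
d2 = d1 - sigma * sqrt(T) = 0.49763730
exp(-rT) = 0.95313379; exp(-qT) = 0.96175071
C = S_0 * exp(-qT) * N(d1) - K * exp(-rT) * N(d2)
N(d1) = 0.74828466; N(d2) = 0.69063015
C = 43.1000 * 0.96175071 * 0.74828466 - 39.3500 * 0.95313379 * 0.69063015 = 5.1148

Answer: Price = 5.1148


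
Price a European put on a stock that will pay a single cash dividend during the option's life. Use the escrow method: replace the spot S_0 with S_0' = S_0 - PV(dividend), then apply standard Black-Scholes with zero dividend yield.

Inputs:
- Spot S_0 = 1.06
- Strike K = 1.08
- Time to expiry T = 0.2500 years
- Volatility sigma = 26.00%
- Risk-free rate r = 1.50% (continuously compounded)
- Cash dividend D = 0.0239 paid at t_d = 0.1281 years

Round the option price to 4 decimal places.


PV(D) = D * exp(-r * t_d) = 0.0239 * 0.99808034 = 0.02385412
S_0' = S_0 - PV(D) = 1.0600 - 0.02385412 = 1.03614588
d1 = (ln(S_0'/K) + (r + sigma^2/2)*T) / (sigma*sqrt(T)) = -0.22502382
d2 = d1 - sigma*sqrt(T) = -0.35502382
exp(-rT) = 0.99625702
N(-d1) = 0.58901963; N(-d2) = 0.63871413
P = K * exp(-rT) * N(-d2) - S_0' * N(-d1) = 1.0800 * 0.99625702 * 0.63871413 - 1.03614588 * 0.58901963 = 0.0769

Answer: Price = 0.0769


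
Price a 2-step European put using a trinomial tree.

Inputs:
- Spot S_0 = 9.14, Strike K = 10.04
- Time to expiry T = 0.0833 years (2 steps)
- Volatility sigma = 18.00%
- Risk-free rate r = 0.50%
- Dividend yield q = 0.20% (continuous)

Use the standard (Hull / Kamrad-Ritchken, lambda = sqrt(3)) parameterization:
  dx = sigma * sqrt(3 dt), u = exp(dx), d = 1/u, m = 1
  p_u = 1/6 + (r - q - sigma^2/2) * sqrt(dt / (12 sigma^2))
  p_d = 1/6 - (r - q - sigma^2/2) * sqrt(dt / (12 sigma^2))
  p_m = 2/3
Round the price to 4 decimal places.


Answer: Price = V(0,0) = 0.9063

Derivation:
dt = T/N = 0.041650; dx = sigma*sqrt(3*dt) = 0.063627
u = exp(dx) = 1.065695; d = 1/u = 0.938355
p_u = 0.162346, p_m = 0.666667, p_d = 0.170987
Discount per step: exp(-r*dt) = 0.999792
Stock lattice S(k, j) with j the centered position index:
  k=0: S(0,+0) = 9.1400
  k=1: S(1,-1) = 8.5766; S(1,+0) = 9.1400; S(1,+1) = 9.7404
  k=2: S(2,-2) = 8.0479; S(2,-1) = 8.5766; S(2,+0) = 9.1400; S(2,+1) = 9.7404; S(2,+2) = 10.3803
Terminal payoffs V(N, j) = max(K - S_T, 0):
  V(2,-2) = 1.992137; V(2,-1) = 1.463435; V(2,+0) = 0.900000; V(2,+1) = 0.299550; V(2,+2) = 0.000000
Backward induction: V(k, j) = exp(-r*dt) * [p_u * V(k+1, j+1) + p_m * V(k+1, j) + p_d * V(k+1, j-1)]
  V(1,-1) = exp(-r*dt) * [p_u*0.900000 + p_m*1.463435 + p_d*1.992137] = 1.462060
  V(1,+0) = exp(-r*dt) * [p_u*0.299550 + p_m*0.900000 + p_d*1.463435] = 0.898672
  V(1,+1) = exp(-r*dt) * [p_u*0.000000 + p_m*0.299550 + p_d*0.900000] = 0.353515
  V(0,+0) = exp(-r*dt) * [p_u*0.353515 + p_m*0.898672 + p_d*1.462060] = 0.906311


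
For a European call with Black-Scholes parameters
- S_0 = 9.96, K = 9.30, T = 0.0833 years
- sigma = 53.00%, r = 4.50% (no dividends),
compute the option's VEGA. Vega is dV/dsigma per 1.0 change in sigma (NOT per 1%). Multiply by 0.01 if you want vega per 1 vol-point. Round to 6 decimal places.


Answer: Vega = 0.986266

Derivation:
d1 = 0.5492069291; d2 = 0.3962397104
phi(d1) = 0.3430933681; exp(-qT) = 1.0000000000; exp(-rT) = 0.9962585169
Vega = S * exp(-qT) * phi(d1) * sqrt(T) = 9.9600 * 1.0000000000 * 0.3430933681 * 0.2886173938 = 0.986266


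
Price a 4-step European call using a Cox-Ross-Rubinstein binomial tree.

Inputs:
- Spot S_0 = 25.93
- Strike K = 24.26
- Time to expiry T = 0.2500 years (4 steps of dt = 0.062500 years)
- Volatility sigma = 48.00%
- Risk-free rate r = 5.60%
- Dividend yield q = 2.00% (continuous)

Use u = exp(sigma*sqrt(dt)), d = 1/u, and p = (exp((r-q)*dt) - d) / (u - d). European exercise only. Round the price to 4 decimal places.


dt = T/N = 0.062500
u = exp(sigma*sqrt(dt)) = 1.127497; d = 1/u = 0.886920
p = (exp((r-q)*dt) - d) / (u - d) = 0.479399
Discount per step: exp(-r*dt) = 0.996506
Stock lattice S(k, i) with i counting down-moves:
  k=0: S(0,0) = 25.9300
  k=1: S(1,0) = 29.2360; S(1,1) = 22.9978
  k=2: S(2,0) = 32.9635; S(2,1) = 25.9300; S(2,2) = 20.3973
  k=3: S(3,0) = 37.1662; S(3,1) = 29.2360; S(3,2) = 22.9978; S(3,3) = 18.0907
  k=4: S(4,0) = 41.9048; S(4,1) = 32.9635; S(4,2) = 25.9300; S(4,3) = 20.3973; S(4,4) = 16.0451
Terminal payoffs V(N, i) = max(S_T - K, 0):
  V(4,0) = 17.644809; V(4,1) = 8.703490; V(4,2) = 1.670000; V(4,3) = 0.000000; V(4,4) = 0.000000
Backward induction: V(k, i) = exp(-r*dt) * [p * V(k+1, i) + (1-p) * V(k+1, i+1)].
  V(3,0) = exp(-r*dt) * [p*17.644809 + (1-p)*8.703490] = 12.944565
  V(3,1) = exp(-r*dt) * [p*8.703490 + (1-p)*1.670000] = 5.024233
  V(3,2) = exp(-r*dt) * [p*1.670000 + (1-p)*0.000000] = 0.797799
  V(3,3) = exp(-r*dt) * [p*0.000000 + (1-p)*0.000000] = 0.000000
  V(2,0) = exp(-r*dt) * [p*12.944565 + (1-p)*5.024233] = 8.790412
  V(2,1) = exp(-r*dt) * [p*5.024233 + (1-p)*0.797799] = 2.814081
  V(2,2) = exp(-r*dt) * [p*0.797799 + (1-p)*0.000000] = 0.381128
  V(1,0) = exp(-r*dt) * [p*8.790412 + (1-p)*2.814081] = 5.659286
  V(1,1) = exp(-r*dt) * [p*2.814081 + (1-p)*0.381128] = 1.542076
  V(0,0) = exp(-r*dt) * [p*5.659286 + (1-p)*1.542076] = 3.503578

Answer: Price = V(0,0) = 3.5036


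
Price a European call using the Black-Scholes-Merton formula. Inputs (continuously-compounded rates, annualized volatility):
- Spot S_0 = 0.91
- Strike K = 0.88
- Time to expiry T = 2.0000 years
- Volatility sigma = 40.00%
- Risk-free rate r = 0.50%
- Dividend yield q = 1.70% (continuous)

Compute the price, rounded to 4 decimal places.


Answer: Price = 0.1992

Derivation:
d1 = (ln(S/K) + (r - q + 0.5*sigma^2) * T) / (sigma * sqrt(T)) = 0.29967661
d2 = d1 - sigma * sqrt(T) = -0.26600881
exp(-rT) = 0.99004983; exp(-qT) = 0.96657150
C = S_0 * exp(-qT) * N(d1) - K * exp(-rT) * N(d2)
N(d1) = 0.61778808; N(d2) = 0.39511621
C = 0.9100 * 0.96657150 * 0.61778808 - 0.8800 * 0.99004983 * 0.39511621 = 0.1992


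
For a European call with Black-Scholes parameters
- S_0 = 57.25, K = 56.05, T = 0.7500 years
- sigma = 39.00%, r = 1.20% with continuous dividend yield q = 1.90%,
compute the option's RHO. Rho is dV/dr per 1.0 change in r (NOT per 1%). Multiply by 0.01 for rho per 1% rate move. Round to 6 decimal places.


Answer: Rho = 18.812732

Derivation:
d1 = 0.2160503713; d2 = -0.1216995362
phi(d1) = 0.3897392260; exp(-qT) = 0.9858510507; exp(-rT) = 0.9910403788
N(d2) = 0.4515684903
Rho = K*T*exp(-rT)*N(d2) = 56.0500 * 0.7500 * 0.9910403788 * 0.4515684903 = 18.812732


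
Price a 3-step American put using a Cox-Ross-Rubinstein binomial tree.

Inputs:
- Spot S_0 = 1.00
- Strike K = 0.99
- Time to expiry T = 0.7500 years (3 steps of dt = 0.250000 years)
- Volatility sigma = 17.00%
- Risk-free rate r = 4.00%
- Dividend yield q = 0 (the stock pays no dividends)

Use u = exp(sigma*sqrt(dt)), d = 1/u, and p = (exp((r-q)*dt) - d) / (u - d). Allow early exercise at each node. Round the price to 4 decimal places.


dt = T/N = 0.250000
u = exp(sigma*sqrt(dt)) = 1.088717; d = 1/u = 0.918512
p = (exp((r-q)*dt) - d) / (u - d) = 0.537810
Discount per step: exp(-r*dt) = 0.990050
Stock lattice S(k, i) with i counting down-moves:
  k=0: S(0,0) = 1.0000
  k=1: S(1,0) = 1.0887; S(1,1) = 0.9185
  k=2: S(2,0) = 1.1853; S(2,1) = 1.0000; S(2,2) = 0.8437
  k=3: S(3,0) = 1.2905; S(3,1) = 1.0887; S(3,2) = 0.9185; S(3,3) = 0.7749
Terminal payoffs V(N, i) = max(K - S_T, 0):
  V(3,0) = 0.000000; V(3,1) = 0.000000; V(3,2) = 0.071488; V(3,3) = 0.215084
Backward induction: V(k, i) = exp(-r*dt) * [p * V(k+1, i) + (1-p) * V(k+1, i+1)]; then take max(V_cont, immediate exercise) for American.
  V(2,0) = exp(-r*dt) * [p*0.000000 + (1-p)*0.000000] = 0.000000; exercise = 0.000000; V(2,0) = max -> 0.000000
  V(2,1) = exp(-r*dt) * [p*0.000000 + (1-p)*0.071488] = 0.032712; exercise = 0.000000; V(2,1) = max -> 0.032712
  V(2,2) = exp(-r*dt) * [p*0.071488 + (1-p)*0.215084] = 0.136485; exercise = 0.146335; V(2,2) = max -> 0.146335
  V(1,0) = exp(-r*dt) * [p*0.000000 + (1-p)*0.032712] = 0.014969; exercise = 0.000000; V(1,0) = max -> 0.014969
  V(1,1) = exp(-r*dt) * [p*0.032712 + (1-p)*0.146335] = 0.084380; exercise = 0.071488; V(1,1) = max -> 0.084380
  V(0,0) = exp(-r*dt) * [p*0.014969 + (1-p)*0.084380] = 0.046582; exercise = 0.000000; V(0,0) = max -> 0.046582

Answer: Price = V(0,0) = 0.0466


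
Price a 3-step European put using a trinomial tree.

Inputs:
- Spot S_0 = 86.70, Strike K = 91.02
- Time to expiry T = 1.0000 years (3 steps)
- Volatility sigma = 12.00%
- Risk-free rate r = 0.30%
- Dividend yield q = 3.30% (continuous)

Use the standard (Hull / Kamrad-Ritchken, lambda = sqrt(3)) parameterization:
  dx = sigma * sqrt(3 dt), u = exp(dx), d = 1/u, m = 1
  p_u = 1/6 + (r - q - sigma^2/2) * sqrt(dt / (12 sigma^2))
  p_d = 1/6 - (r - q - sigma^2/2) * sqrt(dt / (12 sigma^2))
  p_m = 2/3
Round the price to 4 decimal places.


dt = T/N = 0.333333; dx = sigma*sqrt(3*dt) = 0.120000
u = exp(dx) = 1.127497; d = 1/u = 0.886920
p_u = 0.115000, p_m = 0.666667, p_d = 0.218333
Discount per step: exp(-r*dt) = 0.999000
Stock lattice S(k, j) with j the centered position index:
  k=0: S(0,+0) = 86.7000
  k=1: S(1,-1) = 76.8960; S(1,+0) = 86.7000; S(1,+1) = 97.7540
  k=2: S(2,-2) = 68.2006; S(2,-1) = 76.8960; S(2,+0) = 86.7000; S(2,+1) = 97.7540; S(2,+2) = 110.2173
  k=3: S(3,-3) = 60.4885; S(3,-2) = 68.2006; S(3,-1) = 76.8960; S(3,+0) = 86.7000; S(3,+1) = 97.7540; S(3,+2) = 110.2173; S(3,+3) = 124.2697
Terminal payoffs V(N, j) = max(K - S_T, 0):
  V(3,-3) = 30.531463; V(3,-2) = 22.819364; V(3,-1) = 14.123998; V(3,+0) = 4.320000; V(3,+1) = 0.000000; V(3,+2) = 0.000000; V(3,+3) = 0.000000
Backward induction: V(k, j) = exp(-r*dt) * [p_u * V(k+1, j+1) + p_m * V(k+1, j) + p_d * V(k+1, j-1)]
  V(2,-2) = exp(-r*dt) * [p_u*14.123998 + p_m*22.819364 + p_d*30.531463] = 23.479714
  V(2,-1) = exp(-r*dt) * [p_u*4.320000 + p_m*14.123998 + p_d*22.819364] = 14.880139
  V(2,+0) = exp(-r*dt) * [p_u*0.000000 + p_m*4.320000 + p_d*14.123998] = 5.957779
  V(2,+1) = exp(-r*dt) * [p_u*0.000000 + p_m*0.000000 + p_d*4.320000] = 0.942257
  V(2,+2) = exp(-r*dt) * [p_u*0.000000 + p_m*0.000000 + p_d*0.000000] = 0.000000
  V(1,-1) = exp(-r*dt) * [p_u*5.957779 + p_m*14.880139 + p_d*23.479714] = 15.715918
  V(1,+0) = exp(-r*dt) * [p_u*0.942257 + p_m*5.957779 + p_d*14.880139] = 7.321717
  V(1,+1) = exp(-r*dt) * [p_u*0.000000 + p_m*0.942257 + p_d*5.957779] = 1.927025
  V(0,+0) = exp(-r*dt) * [p_u*1.927025 + p_m*7.321717 + p_d*15.715918] = 8.525532

Answer: Price = V(0,0) = 8.5255
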